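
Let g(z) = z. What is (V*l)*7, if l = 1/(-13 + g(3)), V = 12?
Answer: -42/5 ≈ -8.4000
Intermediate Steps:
l = -⅒ (l = 1/(-13 + 3) = 1/(-10) = -⅒ ≈ -0.10000)
(V*l)*7 = (12*(-⅒))*7 = -6/5*7 = -42/5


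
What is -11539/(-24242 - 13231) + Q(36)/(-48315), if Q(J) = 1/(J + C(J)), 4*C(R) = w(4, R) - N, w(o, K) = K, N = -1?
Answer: 33636192731/109233982365 ≈ 0.30793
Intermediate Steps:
C(R) = ¼ + R/4 (C(R) = (R - 1*(-1))/4 = (R + 1)/4 = (1 + R)/4 = ¼ + R/4)
Q(J) = 1/(¼ + 5*J/4) (Q(J) = 1/(J + (¼ + J/4)) = 1/(¼ + 5*J/4))
-11539/(-24242 - 13231) + Q(36)/(-48315) = -11539/(-24242 - 13231) + (4/(1 + 5*36))/(-48315) = -11539/(-37473) + (4/(1 + 180))*(-1/48315) = -11539*(-1/37473) + (4/181)*(-1/48315) = 11539/37473 + (4*(1/181))*(-1/48315) = 11539/37473 + (4/181)*(-1/48315) = 11539/37473 - 4/8745015 = 33636192731/109233982365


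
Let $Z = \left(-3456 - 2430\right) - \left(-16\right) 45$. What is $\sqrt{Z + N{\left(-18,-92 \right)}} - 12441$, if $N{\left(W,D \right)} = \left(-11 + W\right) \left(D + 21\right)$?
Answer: $-12441 + i \sqrt{3107} \approx -12441.0 + 55.74 i$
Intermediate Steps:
$N{\left(W,D \right)} = \left(-11 + W\right) \left(21 + D\right)$
$Z = -5166$ ($Z = -5886 - -720 = -5886 + 720 = -5166$)
$\sqrt{Z + N{\left(-18,-92 \right)}} - 12441 = \sqrt{-5166 - -2059} - 12441 = \sqrt{-5166 + \left(-231 + 1012 - 378 + 1656\right)} - 12441 = \sqrt{-5166 + 2059} - 12441 = \sqrt{-3107} - 12441 = i \sqrt{3107} - 12441 = -12441 + i \sqrt{3107}$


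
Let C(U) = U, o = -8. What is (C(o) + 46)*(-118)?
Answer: -4484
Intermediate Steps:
(C(o) + 46)*(-118) = (-8 + 46)*(-118) = 38*(-118) = -4484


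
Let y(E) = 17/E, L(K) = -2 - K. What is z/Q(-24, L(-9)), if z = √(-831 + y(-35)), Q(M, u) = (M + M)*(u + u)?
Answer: -I*√1018570/23520 ≈ -0.04291*I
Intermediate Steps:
Q(M, u) = 4*M*u (Q(M, u) = (2*M)*(2*u) = 4*M*u)
z = I*√1018570/35 (z = √(-831 + 17/(-35)) = √(-831 + 17*(-1/35)) = √(-831 - 17/35) = √(-29102/35) = I*√1018570/35 ≈ 28.835*I)
z/Q(-24, L(-9)) = (I*√1018570/35)/((4*(-24)*(-2 - 1*(-9)))) = (I*√1018570/35)/((4*(-24)*(-2 + 9))) = (I*√1018570/35)/((4*(-24)*7)) = (I*√1018570/35)/(-672) = (I*√1018570/35)*(-1/672) = -I*√1018570/23520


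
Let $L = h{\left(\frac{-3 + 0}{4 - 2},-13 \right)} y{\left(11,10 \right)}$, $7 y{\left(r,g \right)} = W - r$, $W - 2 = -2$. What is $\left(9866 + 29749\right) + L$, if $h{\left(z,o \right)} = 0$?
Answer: $39615$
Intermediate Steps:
$W = 0$ ($W = 2 - 2 = 0$)
$y{\left(r,g \right)} = - \frac{r}{7}$ ($y{\left(r,g \right)} = \frac{0 - r}{7} = \frac{\left(-1\right) r}{7} = - \frac{r}{7}$)
$L = 0$ ($L = 0 \left(\left(- \frac{1}{7}\right) 11\right) = 0 \left(- \frac{11}{7}\right) = 0$)
$\left(9866 + 29749\right) + L = \left(9866 + 29749\right) + 0 = 39615 + 0 = 39615$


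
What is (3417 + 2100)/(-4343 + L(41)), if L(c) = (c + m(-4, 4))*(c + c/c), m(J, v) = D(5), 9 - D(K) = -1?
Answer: -5517/2201 ≈ -2.5066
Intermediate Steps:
D(K) = 10 (D(K) = 9 - 1*(-1) = 9 + 1 = 10)
m(J, v) = 10
L(c) = (1 + c)*(10 + c) (L(c) = (c + 10)*(c + c/c) = (10 + c)*(c + 1) = (10 + c)*(1 + c) = (1 + c)*(10 + c))
(3417 + 2100)/(-4343 + L(41)) = (3417 + 2100)/(-4343 + (10 + 41² + 11*41)) = 5517/(-4343 + (10 + 1681 + 451)) = 5517/(-4343 + 2142) = 5517/(-2201) = 5517*(-1/2201) = -5517/2201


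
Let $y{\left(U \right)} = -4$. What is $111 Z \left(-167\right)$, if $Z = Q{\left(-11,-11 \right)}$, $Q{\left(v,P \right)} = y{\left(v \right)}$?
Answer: $74148$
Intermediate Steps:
$Q{\left(v,P \right)} = -4$
$Z = -4$
$111 Z \left(-167\right) = 111 \left(-4\right) \left(-167\right) = \left(-444\right) \left(-167\right) = 74148$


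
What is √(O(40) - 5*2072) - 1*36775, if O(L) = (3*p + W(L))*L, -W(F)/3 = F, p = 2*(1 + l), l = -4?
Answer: -36775 + 2*I*√3970 ≈ -36775.0 + 126.02*I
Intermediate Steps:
p = -6 (p = 2*(1 - 4) = 2*(-3) = -6)
W(F) = -3*F
O(L) = L*(-18 - 3*L) (O(L) = (3*(-6) - 3*L)*L = (-18 - 3*L)*L = L*(-18 - 3*L))
√(O(40) - 5*2072) - 1*36775 = √(-3*40*(6 + 40) - 5*2072) - 1*36775 = √(-3*40*46 - 10360) - 36775 = √(-5520 - 10360) - 36775 = √(-15880) - 36775 = 2*I*√3970 - 36775 = -36775 + 2*I*√3970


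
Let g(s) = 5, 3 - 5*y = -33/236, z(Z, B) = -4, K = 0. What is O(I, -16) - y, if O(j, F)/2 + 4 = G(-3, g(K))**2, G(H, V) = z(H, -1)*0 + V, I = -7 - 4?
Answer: 48819/1180 ≈ 41.372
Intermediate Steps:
I = -11
y = 741/1180 (y = 3/5 - (-33)/(5*236) = 3/5 - 1/5*(-33/236) = 3/5 + 33/1180 = 741/1180 ≈ 0.62797)
G(H, V) = V (G(H, V) = -4*0 + V = 0 + V = V)
O(j, F) = 42 (O(j, F) = -8 + 2*5**2 = -8 + 2*25 = -8 + 50 = 42)
O(I, -16) - y = 42 - 1*741/1180 = 42 - 741/1180 = 48819/1180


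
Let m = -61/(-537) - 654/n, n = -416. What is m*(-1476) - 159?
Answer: -24639273/9308 ≈ -2647.1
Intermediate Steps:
m = 188287/111696 (m = -61/(-537) - 654/(-416) = -61*(-1/537) - 654*(-1/416) = 61/537 + 327/208 = 188287/111696 ≈ 1.6857)
m*(-1476) - 159 = (188287/111696)*(-1476) - 159 = -23159301/9308 - 159 = -24639273/9308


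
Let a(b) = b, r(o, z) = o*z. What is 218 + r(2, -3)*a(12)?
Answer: 146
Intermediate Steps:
218 + r(2, -3)*a(12) = 218 + (2*(-3))*12 = 218 - 6*12 = 218 - 72 = 146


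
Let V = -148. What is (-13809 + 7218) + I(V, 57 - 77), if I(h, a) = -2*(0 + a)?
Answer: -6551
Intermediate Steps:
I(h, a) = -2*a
(-13809 + 7218) + I(V, 57 - 77) = (-13809 + 7218) - 2*(57 - 77) = -6591 - 2*(-20) = -6591 + 40 = -6551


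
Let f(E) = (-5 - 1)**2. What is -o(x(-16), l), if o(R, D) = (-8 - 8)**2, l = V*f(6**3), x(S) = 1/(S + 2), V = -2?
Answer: -256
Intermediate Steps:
f(E) = 36 (f(E) = (-6)**2 = 36)
x(S) = 1/(2 + S)
l = -72 (l = -2*36 = -72)
o(R, D) = 256 (o(R, D) = (-16)**2 = 256)
-o(x(-16), l) = -1*256 = -256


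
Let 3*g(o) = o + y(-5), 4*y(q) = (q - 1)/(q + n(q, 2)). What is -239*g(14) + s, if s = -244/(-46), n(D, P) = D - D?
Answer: -782411/690 ≈ -1133.9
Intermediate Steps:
n(D, P) = 0
y(q) = (-1 + q)/(4*q) (y(q) = ((q - 1)/(q + 0))/4 = ((-1 + q)/q)/4 = (-1 + q)/(4*q))
s = 122/23 (s = -244*(-1/46) = 122/23 ≈ 5.3043)
g(o) = ⅒ + o/3 (g(o) = (o + (¼)*(-1 - 5)/(-5))/3 = (o + (¼)*(-⅕)*(-6))/3 = (o + 3/10)/3 = (3/10 + o)/3 = ⅒ + o/3)
-239*g(14) + s = -239*(⅒ + (⅓)*14) + 122/23 = -239*(⅒ + 14/3) + 122/23 = -239*143/30 + 122/23 = -34177/30 + 122/23 = -782411/690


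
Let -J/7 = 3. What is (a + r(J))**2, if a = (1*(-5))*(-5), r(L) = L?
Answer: 16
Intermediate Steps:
J = -21 (J = -7*3 = -21)
a = 25 (a = -5*(-5) = 25)
(a + r(J))**2 = (25 - 21)**2 = 4**2 = 16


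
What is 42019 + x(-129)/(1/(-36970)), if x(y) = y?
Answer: 4811149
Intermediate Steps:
42019 + x(-129)/(1/(-36970)) = 42019 - 129/(1/(-36970)) = 42019 - 129/(-1/36970) = 42019 - 129*(-36970) = 42019 + 4769130 = 4811149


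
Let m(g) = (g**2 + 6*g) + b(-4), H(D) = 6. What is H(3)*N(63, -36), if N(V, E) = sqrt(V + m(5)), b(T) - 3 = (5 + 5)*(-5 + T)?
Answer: 6*sqrt(31) ≈ 33.407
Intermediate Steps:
b(T) = -47 + 10*T (b(T) = 3 + (5 + 5)*(-5 + T) = 3 + 10*(-5 + T) = 3 + (-50 + 10*T) = -47 + 10*T)
m(g) = -87 + g**2 + 6*g (m(g) = (g**2 + 6*g) + (-47 + 10*(-4)) = (g**2 + 6*g) + (-47 - 40) = (g**2 + 6*g) - 87 = -87 + g**2 + 6*g)
N(V, E) = sqrt(-32 + V) (N(V, E) = sqrt(V + (-87 + 5**2 + 6*5)) = sqrt(V + (-87 + 25 + 30)) = sqrt(V - 32) = sqrt(-32 + V))
H(3)*N(63, -36) = 6*sqrt(-32 + 63) = 6*sqrt(31)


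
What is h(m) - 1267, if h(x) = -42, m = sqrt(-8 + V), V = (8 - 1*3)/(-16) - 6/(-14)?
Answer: -1309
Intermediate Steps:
V = 13/112 (V = (8 - 3)*(-1/16) - 6*(-1/14) = 5*(-1/16) + 3/7 = -5/16 + 3/7 = 13/112 ≈ 0.11607)
m = I*sqrt(6181)/28 (m = sqrt(-8 + 13/112) = sqrt(-883/112) = I*sqrt(6181)/28 ≈ 2.8078*I)
h(m) - 1267 = -42 - 1267 = -1309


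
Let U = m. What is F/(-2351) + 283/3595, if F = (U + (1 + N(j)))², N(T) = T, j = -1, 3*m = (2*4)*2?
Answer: 5067677/76066605 ≈ 0.066622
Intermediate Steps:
m = 16/3 (m = ((2*4)*2)/3 = (8*2)/3 = (⅓)*16 = 16/3 ≈ 5.3333)
U = 16/3 ≈ 5.3333
F = 256/9 (F = (16/3 + (1 - 1))² = (16/3 + 0)² = (16/3)² = 256/9 ≈ 28.444)
F/(-2351) + 283/3595 = (256/9)/(-2351) + 283/3595 = (256/9)*(-1/2351) + 283*(1/3595) = -256/21159 + 283/3595 = 5067677/76066605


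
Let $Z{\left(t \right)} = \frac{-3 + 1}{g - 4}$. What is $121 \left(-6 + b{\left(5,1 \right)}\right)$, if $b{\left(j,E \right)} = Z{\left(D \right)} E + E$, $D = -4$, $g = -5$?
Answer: $- \frac{5203}{9} \approx -578.11$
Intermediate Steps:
$Z{\left(t \right)} = \frac{2}{9}$ ($Z{\left(t \right)} = \frac{-3 + 1}{-5 - 4} = - \frac{2}{-9} = \left(-2\right) \left(- \frac{1}{9}\right) = \frac{2}{9}$)
$b{\left(j,E \right)} = \frac{11 E}{9}$ ($b{\left(j,E \right)} = \frac{2 E}{9} + E = \frac{11 E}{9}$)
$121 \left(-6 + b{\left(5,1 \right)}\right) = 121 \left(-6 + \frac{11}{9} \cdot 1\right) = 121 \left(-6 + \frac{11}{9}\right) = 121 \left(- \frac{43}{9}\right) = - \frac{5203}{9}$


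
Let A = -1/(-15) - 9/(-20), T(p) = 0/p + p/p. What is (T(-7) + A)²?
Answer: 8281/3600 ≈ 2.3003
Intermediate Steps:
T(p) = 1 (T(p) = 0 + 1 = 1)
A = 31/60 (A = -1*(-1/15) - 9*(-1/20) = 1/15 + 9/20 = 31/60 ≈ 0.51667)
(T(-7) + A)² = (1 + 31/60)² = (91/60)² = 8281/3600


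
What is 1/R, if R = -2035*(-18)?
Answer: 1/36630 ≈ 2.7300e-5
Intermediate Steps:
R = 36630
1/R = 1/36630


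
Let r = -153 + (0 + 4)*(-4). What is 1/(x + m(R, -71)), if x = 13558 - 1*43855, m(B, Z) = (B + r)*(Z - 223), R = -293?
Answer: 1/105531 ≈ 9.4759e-6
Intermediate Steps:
r = -169 (r = -153 + 4*(-4) = -153 - 16 = -169)
m(B, Z) = (-223 + Z)*(-169 + B) (m(B, Z) = (B - 169)*(Z - 223) = (-169 + B)*(-223 + Z) = (-223 + Z)*(-169 + B))
x = -30297 (x = 13558 - 43855 = -30297)
1/(x + m(R, -71)) = 1/(-30297 + (37687 - 223*(-293) - 169*(-71) - 293*(-71))) = 1/(-30297 + (37687 + 65339 + 11999 + 20803)) = 1/(-30297 + 135828) = 1/105531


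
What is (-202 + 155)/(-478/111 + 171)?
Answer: -5217/18503 ≈ -0.28195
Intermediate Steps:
(-202 + 155)/(-478/111 + 171) = -47/(-478*1/111 + 171) = -47/(-478/111 + 171) = -47/18503/111 = -47*111/18503 = -5217/18503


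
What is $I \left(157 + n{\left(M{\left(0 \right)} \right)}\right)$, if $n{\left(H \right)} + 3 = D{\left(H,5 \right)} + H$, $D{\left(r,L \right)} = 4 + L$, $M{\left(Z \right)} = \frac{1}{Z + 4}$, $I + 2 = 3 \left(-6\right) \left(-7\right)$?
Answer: $20243$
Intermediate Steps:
$I = 124$ ($I = -2 + 3 \left(-6\right) \left(-7\right) = -2 - -126 = -2 + 126 = 124$)
$M{\left(Z \right)} = \frac{1}{4 + Z}$
$n{\left(H \right)} = 6 + H$ ($n{\left(H \right)} = -3 + \left(\left(4 + 5\right) + H\right) = -3 + \left(9 + H\right) = 6 + H$)
$I \left(157 + n{\left(M{\left(0 \right)} \right)}\right) = 124 \left(157 + \left(6 + \frac{1}{4 + 0}\right)\right) = 124 \left(157 + \left(6 + \frac{1}{4}\right)\right) = 124 \left(157 + \frac{25}{4}\right) = 124 \cdot \frac{653}{4} = 20243$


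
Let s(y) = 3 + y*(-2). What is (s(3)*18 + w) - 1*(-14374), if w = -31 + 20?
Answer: 14309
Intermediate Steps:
s(y) = 3 - 2*y
w = -11
(s(3)*18 + w) - 1*(-14374) = ((3 - 2*3)*18 - 11) - 1*(-14374) = ((3 - 6)*18 - 11) + 14374 = (-3*18 - 11) + 14374 = (-54 - 11) + 14374 = -65 + 14374 = 14309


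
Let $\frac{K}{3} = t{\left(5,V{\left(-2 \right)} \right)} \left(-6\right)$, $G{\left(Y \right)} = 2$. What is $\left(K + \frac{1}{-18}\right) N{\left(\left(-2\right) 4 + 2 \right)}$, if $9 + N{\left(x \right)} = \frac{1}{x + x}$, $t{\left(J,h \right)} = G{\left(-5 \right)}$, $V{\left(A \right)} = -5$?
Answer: $\frac{70741}{216} \approx 327.5$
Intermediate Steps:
$t{\left(J,h \right)} = 2$
$K = -36$ ($K = 3 \cdot 2 \left(-6\right) = 3 \left(-12\right) = -36$)
$N{\left(x \right)} = -9 + \frac{1}{2 x}$ ($N{\left(x \right)} = -9 + \frac{1}{x + x} = -9 + \frac{1}{2 x}$)
$\left(K + \frac{1}{-18}\right) N{\left(\left(-2\right) 4 + 2 \right)} = \left(-36 + \frac{1}{-18}\right) \left(-9 + \frac{1}{2 \left(\left(-2\right) 4 + 2\right)}\right) = \left(-36 - \frac{1}{18}\right) \left(-9 + \frac{1}{2 \left(-8 + 2\right)}\right) = - \frac{649 \left(-9 + \frac{1}{2 \left(-6\right)}\right)}{18} = - \frac{649 \left(-9 + \frac{1}{2} \left(- \frac{1}{6}\right)\right)}{18} = - \frac{649 \left(-9 - \frac{1}{12}\right)}{18} = \left(- \frac{649}{18}\right) \left(- \frac{109}{12}\right) = \frac{70741}{216}$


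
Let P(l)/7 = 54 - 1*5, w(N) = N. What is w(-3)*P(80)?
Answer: -1029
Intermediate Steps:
P(l) = 343 (P(l) = 7*(54 - 1*5) = 7*(54 - 5) = 7*49 = 343)
w(-3)*P(80) = -3*343 = -1029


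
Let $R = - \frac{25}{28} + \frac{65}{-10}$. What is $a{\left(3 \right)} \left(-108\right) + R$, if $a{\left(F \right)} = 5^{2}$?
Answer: $- \frac{75807}{28} \approx -2707.4$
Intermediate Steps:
$a{\left(F \right)} = 25$
$R = - \frac{207}{28}$ ($R = \left(-25\right) \frac{1}{28} + 65 \left(- \frac{1}{10}\right) = - \frac{25}{28} - \frac{13}{2} = - \frac{207}{28} \approx -7.3929$)
$a{\left(3 \right)} \left(-108\right) + R = 25 \left(-108\right) - \frac{207}{28} = -2700 - \frac{207}{28} = - \frac{75807}{28}$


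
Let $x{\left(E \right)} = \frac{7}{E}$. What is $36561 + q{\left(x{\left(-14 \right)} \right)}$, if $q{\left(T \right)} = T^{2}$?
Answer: $\frac{146245}{4} \approx 36561.0$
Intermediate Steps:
$36561 + q{\left(x{\left(-14 \right)} \right)} = 36561 + \left(\frac{7}{-14}\right)^{2} = 36561 + \left(7 \left(- \frac{1}{14}\right)\right)^{2} = 36561 + \left(- \frac{1}{2}\right)^{2} = 36561 + \frac{1}{4} = \frac{146245}{4}$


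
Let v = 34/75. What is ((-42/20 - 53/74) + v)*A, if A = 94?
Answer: -616358/2775 ≈ -222.11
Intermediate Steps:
v = 34/75 (v = 34*(1/75) = 34/75 ≈ 0.45333)
((-42/20 - 53/74) + v)*A = ((-42/20 - 53/74) + 34/75)*94 = ((-42*1/20 - 53*1/74) + 34/75)*94 = ((-21/10 - 53/74) + 34/75)*94 = (-521/185 + 34/75)*94 = -6557/2775*94 = -616358/2775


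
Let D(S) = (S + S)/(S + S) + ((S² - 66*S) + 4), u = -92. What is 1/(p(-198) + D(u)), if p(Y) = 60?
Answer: 1/14601 ≈ 6.8488e-5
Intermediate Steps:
D(S) = 5 + S² - 66*S (D(S) = (2*S)/((2*S)) + (4 + S² - 66*S) = (2*S)*(1/(2*S)) + (4 + S² - 66*S) = 1 + (4 + S² - 66*S) = 5 + S² - 66*S)
1/(p(-198) + D(u)) = 1/(60 + (5 + (-92)² - 66*(-92))) = 1/(60 + (5 + 8464 + 6072)) = 1/(60 + 14541) = 1/14601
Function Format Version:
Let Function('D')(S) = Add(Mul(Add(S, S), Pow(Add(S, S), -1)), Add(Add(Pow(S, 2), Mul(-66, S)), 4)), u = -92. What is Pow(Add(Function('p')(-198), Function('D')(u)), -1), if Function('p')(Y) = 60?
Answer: Rational(1, 14601) ≈ 6.8488e-5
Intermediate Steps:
Function('D')(S) = Add(5, Pow(S, 2), Mul(-66, S)) (Function('D')(S) = Add(Mul(Mul(2, S), Pow(Mul(2, S), -1)), Add(4, Pow(S, 2), Mul(-66, S))) = Add(Mul(Mul(2, S), Mul(Rational(1, 2), Pow(S, -1))), Add(4, Pow(S, 2), Mul(-66, S))) = Add(1, Add(4, Pow(S, 2), Mul(-66, S))) = Add(5, Pow(S, 2), Mul(-66, S)))
Pow(Add(Function('p')(-198), Function('D')(u)), -1) = Pow(Add(60, Add(5, Pow(-92, 2), Mul(-66, -92))), -1) = Pow(Add(60, Add(5, 8464, 6072)), -1) = Pow(Add(60, 14541), -1) = Pow(14601, -1) = Rational(1, 14601)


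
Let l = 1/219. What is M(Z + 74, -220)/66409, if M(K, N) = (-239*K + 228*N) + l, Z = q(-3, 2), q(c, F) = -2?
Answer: -14753591/14543571 ≈ -1.0144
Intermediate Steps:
l = 1/219 ≈ 0.0045662
Z = -2
M(K, N) = 1/219 - 239*K + 228*N (M(K, N) = (-239*K + 228*N) + 1/219 = 1/219 - 239*K + 228*N)
M(Z + 74, -220)/66409 = (1/219 - 239*(-2 + 74) + 228*(-220))/66409 = (1/219 - 239*72 - 50160)*(1/66409) = (1/219 - 17208 - 50160)*(1/66409) = -14753591/219*1/66409 = -14753591/14543571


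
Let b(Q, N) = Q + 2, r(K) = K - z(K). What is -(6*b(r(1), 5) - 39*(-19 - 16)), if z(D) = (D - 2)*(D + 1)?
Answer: -1395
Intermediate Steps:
z(D) = (1 + D)*(-2 + D) (z(D) = (-2 + D)*(1 + D) = (1 + D)*(-2 + D))
r(K) = 2 - K**2 + 2*K (r(K) = K - (-2 + K**2 - K) = K + (2 + K - K**2) = 2 - K**2 + 2*K)
b(Q, N) = 2 + Q
-(6*b(r(1), 5) - 39*(-19 - 16)) = -(6*(2 + (2 - 1*1**2 + 2*1)) - 39*(-19 - 16)) = -(6*(2 + (2 - 1*1 + 2)) - 39*(-35)) = -(6*(2 + (2 - 1 + 2)) + 1365) = -(6*(2 + 3) + 1365) = -(6*5 + 1365) = -(30 + 1365) = -1*1395 = -1395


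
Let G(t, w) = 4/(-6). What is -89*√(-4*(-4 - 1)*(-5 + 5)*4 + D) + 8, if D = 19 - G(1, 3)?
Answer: 8 - 89*√177/3 ≈ -386.69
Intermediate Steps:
G(t, w) = -⅔ (G(t, w) = 4*(-⅙) = -⅔)
D = 59/3 (D = 19 - 1*(-⅔) = 19 + ⅔ = 59/3 ≈ 19.667)
-89*√(-4*(-4 - 1)*(-5 + 5)*4 + D) + 8 = -89*√(-4*(-4 - 1)*(-5 + 5)*4 + 59/3) + 8 = -89*√(-(-20)*0*4 + 59/3) + 8 = -89*√(-4*0*4 + 59/3) + 8 = -89*√(0*4 + 59/3) + 8 = -89*√(0 + 59/3) + 8 = -89*√177/3 + 8 = 8 - 89*√177/3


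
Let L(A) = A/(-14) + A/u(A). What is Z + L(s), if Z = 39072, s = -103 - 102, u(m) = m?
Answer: 547227/14 ≈ 39088.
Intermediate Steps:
s = -205
L(A) = 1 - A/14 (L(A) = A/(-14) + A/A = A*(-1/14) + 1 = -A/14 + 1 = 1 - A/14)
Z + L(s) = 39072 + (1 - 1/14*(-205)) = 39072 + (1 + 205/14) = 39072 + 219/14 = 547227/14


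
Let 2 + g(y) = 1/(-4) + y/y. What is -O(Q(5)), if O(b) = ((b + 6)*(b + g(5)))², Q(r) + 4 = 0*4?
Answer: -441/4 ≈ -110.25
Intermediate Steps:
g(y) = -5/4 (g(y) = -2 + (1/(-4) + y/y) = -2 + (1*(-¼) + 1) = -2 + (-¼ + 1) = -2 + ¾ = -5/4)
Q(r) = -4 (Q(r) = -4 + 0*4 = -4 + 0 = -4)
O(b) = (6 + b)²*(-5/4 + b)² (O(b) = ((b + 6)*(b - 5/4))² = ((6 + b)*(-5/4 + b))² = (6 + b)²*(-5/4 + b)²)
-O(Q(5)) = -(-5 + 4*(-4))²*(6 - 4)²/16 = -(-5 - 16)²*2²/16 = -(-21)²*4/16 = -441*4/16 = -1*441/4 = -441/4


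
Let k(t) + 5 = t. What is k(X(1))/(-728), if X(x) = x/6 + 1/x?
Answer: 23/4368 ≈ 0.0052656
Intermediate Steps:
X(x) = 1/x + x/6 (X(x) = x*(1/6) + 1/x = x/6 + 1/x = 1/x + x/6)
k(t) = -5 + t
k(X(1))/(-728) = (-5 + (1/1 + (1/6)*1))/(-728) = (-5 + (1 + 1/6))*(-1/728) = (-5 + 7/6)*(-1/728) = -23/6*(-1/728) = 23/4368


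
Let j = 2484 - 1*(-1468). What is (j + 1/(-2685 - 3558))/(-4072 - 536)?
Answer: -24672335/28767744 ≈ -0.85764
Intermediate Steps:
j = 3952 (j = 2484 + 1468 = 3952)
(j + 1/(-2685 - 3558))/(-4072 - 536) = (3952 + 1/(-2685 - 3558))/(-4072 - 536) = (3952 + 1/(-6243))/(-4608) = (3952 - 1/6243)*(-1/4608) = (24672335/6243)*(-1/4608) = -24672335/28767744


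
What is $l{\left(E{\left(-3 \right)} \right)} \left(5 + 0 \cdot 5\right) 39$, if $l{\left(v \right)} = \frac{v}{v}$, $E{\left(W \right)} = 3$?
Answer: $195$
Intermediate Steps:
$l{\left(v \right)} = 1$
$l{\left(E{\left(-3 \right)} \right)} \left(5 + 0 \cdot 5\right) 39 = 1 \left(5 + 0 \cdot 5\right) 39 = 1 \left(5 + 0\right) 39 = 1 \cdot 5 \cdot 39 = 5 \cdot 39 = 195$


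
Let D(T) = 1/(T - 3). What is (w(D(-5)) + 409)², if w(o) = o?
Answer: 10699441/64 ≈ 1.6718e+5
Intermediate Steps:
D(T) = 1/(-3 + T)
(w(D(-5)) + 409)² = (1/(-3 - 5) + 409)² = (1/(-8) + 409)² = (-⅛ + 409)² = (3271/8)² = 10699441/64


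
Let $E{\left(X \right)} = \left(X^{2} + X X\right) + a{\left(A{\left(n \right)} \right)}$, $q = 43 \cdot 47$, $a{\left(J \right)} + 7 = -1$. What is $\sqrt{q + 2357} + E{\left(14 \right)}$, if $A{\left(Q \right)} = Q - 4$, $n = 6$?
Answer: $384 + \sqrt{4378} \approx 450.17$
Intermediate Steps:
$A{\left(Q \right)} = -4 + Q$
$a{\left(J \right)} = -8$ ($a{\left(J \right)} = -7 - 1 = -8$)
$q = 2021$
$E{\left(X \right)} = -8 + 2 X^{2}$ ($E{\left(X \right)} = \left(X^{2} + X X\right) - 8 = \left(X^{2} + X^{2}\right) - 8 = 2 X^{2} - 8 = -8 + 2 X^{2}$)
$\sqrt{q + 2357} + E{\left(14 \right)} = \sqrt{2021 + 2357} - \left(8 - 2 \cdot 14^{2}\right) = \sqrt{4378} + \left(-8 + 2 \cdot 196\right) = \sqrt{4378} + \left(-8 + 392\right) = \sqrt{4378} + 384 = 384 + \sqrt{4378}$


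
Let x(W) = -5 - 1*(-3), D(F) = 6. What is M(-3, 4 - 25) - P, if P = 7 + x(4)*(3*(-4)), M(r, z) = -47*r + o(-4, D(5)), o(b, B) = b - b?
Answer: 110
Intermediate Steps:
o(b, B) = 0
x(W) = -2 (x(W) = -5 + 3 = -2)
M(r, z) = -47*r (M(r, z) = -47*r + 0 = -47*r)
P = 31 (P = 7 - 6*(-4) = 7 - 2*(-12) = 7 + 24 = 31)
M(-3, 4 - 25) - P = -47*(-3) - 1*31 = 141 - 31 = 110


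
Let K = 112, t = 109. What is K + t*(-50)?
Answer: -5338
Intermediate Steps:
K + t*(-50) = 112 + 109*(-50) = 112 - 5450 = -5338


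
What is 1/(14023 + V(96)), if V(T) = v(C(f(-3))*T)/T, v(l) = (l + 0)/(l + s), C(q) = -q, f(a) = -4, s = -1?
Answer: 383/5370813 ≈ 7.1311e-5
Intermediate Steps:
v(l) = l/(-1 + l) (v(l) = (l + 0)/(l - 1) = l/(-1 + l))
V(T) = 4/(-1 + 4*T) (V(T) = (((-1*(-4))*T)/(-1 + (-1*(-4))*T))/T = ((4*T)/(-1 + 4*T))/T = (4*T/(-1 + 4*T))/T = 4/(-1 + 4*T))
1/(14023 + V(96)) = 1/(14023 + 4/(-1 + 4*96)) = 1/(14023 + 4/(-1 + 384)) = 1/(14023 + 4/383) = 1/(5370813/383) = 383/5370813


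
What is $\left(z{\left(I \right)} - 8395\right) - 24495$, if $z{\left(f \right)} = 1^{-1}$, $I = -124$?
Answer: $-32889$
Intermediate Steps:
$z{\left(f \right)} = 1$
$\left(z{\left(I \right)} - 8395\right) - 24495 = \left(1 - 8395\right) - 24495 = -8394 - 24495 = -32889$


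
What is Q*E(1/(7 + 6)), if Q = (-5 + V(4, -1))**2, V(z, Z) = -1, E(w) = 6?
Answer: 216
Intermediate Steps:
Q = 36 (Q = (-5 - 1)**2 = (-6)**2 = 36)
Q*E(1/(7 + 6)) = 36*6 = 216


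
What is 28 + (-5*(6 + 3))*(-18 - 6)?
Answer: 1108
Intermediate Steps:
28 + (-5*(6 + 3))*(-18 - 6) = 28 - 5*9*(-24) = 28 - 45*(-24) = 28 + 1080 = 1108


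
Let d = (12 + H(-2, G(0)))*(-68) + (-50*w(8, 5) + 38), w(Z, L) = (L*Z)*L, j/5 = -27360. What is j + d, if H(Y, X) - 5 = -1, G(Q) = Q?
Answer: -147850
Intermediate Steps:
j = -136800 (j = 5*(-27360) = -136800)
H(Y, X) = 4 (H(Y, X) = 5 - 1 = 4)
w(Z, L) = Z*L**2
d = -11050 (d = (12 + 4)*(-68) + (-400*5**2 + 38) = 16*(-68) + (-400*25 + 38) = -1088 + (-50*200 + 38) = -1088 + (-10000 + 38) = -1088 - 9962 = -11050)
j + d = -136800 - 11050 = -147850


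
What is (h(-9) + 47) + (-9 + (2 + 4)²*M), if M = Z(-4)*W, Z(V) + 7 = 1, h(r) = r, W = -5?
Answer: 1109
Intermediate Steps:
Z(V) = -6 (Z(V) = -7 + 1 = -6)
M = 30 (M = -6*(-5) = 30)
(h(-9) + 47) + (-9 + (2 + 4)²*M) = (-9 + 47) + (-9 + (2 + 4)²*30) = 38 + (-9 + 6²*30) = 38 + (-9 + 36*30) = 38 + (-9 + 1080) = 38 + 1071 = 1109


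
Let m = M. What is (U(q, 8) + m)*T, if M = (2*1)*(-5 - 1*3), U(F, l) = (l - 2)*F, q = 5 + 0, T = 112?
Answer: 1568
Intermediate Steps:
q = 5
U(F, l) = F*(-2 + l) (U(F, l) = (-2 + l)*F = F*(-2 + l))
M = -16 (M = 2*(-5 - 3) = 2*(-8) = -16)
m = -16
(U(q, 8) + m)*T = (5*(-2 + 8) - 16)*112 = (5*6 - 16)*112 = (30 - 16)*112 = 14*112 = 1568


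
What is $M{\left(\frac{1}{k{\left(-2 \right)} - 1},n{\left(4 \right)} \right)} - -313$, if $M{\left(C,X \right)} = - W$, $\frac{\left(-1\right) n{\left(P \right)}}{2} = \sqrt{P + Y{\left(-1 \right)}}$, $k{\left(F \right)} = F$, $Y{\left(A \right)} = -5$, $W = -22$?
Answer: $335$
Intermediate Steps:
$n{\left(P \right)} = - 2 \sqrt{-5 + P}$ ($n{\left(P \right)} = - 2 \sqrt{P - 5} = - 2 \sqrt{-5 + P}$)
$M{\left(C,X \right)} = 22$ ($M{\left(C,X \right)} = \left(-1\right) \left(-22\right) = 22$)
$M{\left(\frac{1}{k{\left(-2 \right)} - 1},n{\left(4 \right)} \right)} - -313 = 22 - -313 = 22 + 313 = 335$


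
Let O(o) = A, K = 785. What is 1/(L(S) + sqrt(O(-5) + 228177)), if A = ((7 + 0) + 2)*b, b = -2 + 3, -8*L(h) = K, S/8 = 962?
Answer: 6280/13987679 + 192*sqrt(25354)/13987679 ≈ 0.0026346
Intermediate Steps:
S = 7696 (S = 8*962 = 7696)
L(h) = -785/8 (L(h) = -1/8*785 = -785/8)
b = 1
A = 9 (A = ((7 + 0) + 2)*1 = (7 + 2)*1 = 9*1 = 9)
O(o) = 9
1/(L(S) + sqrt(O(-5) + 228177)) = 1/(-785/8 + sqrt(9 + 228177)) = 1/(-785/8 + sqrt(228186)) = 1/(-785/8 + 3*sqrt(25354))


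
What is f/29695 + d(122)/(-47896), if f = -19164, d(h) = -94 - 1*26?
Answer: -114289443/177783965 ≈ -0.64286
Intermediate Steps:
d(h) = -120 (d(h) = -94 - 26 = -120)
f/29695 + d(122)/(-47896) = -19164/29695 - 120/(-47896) = -19164*1/29695 - 120*(-1/47896) = -19164/29695 + 15/5987 = -114289443/177783965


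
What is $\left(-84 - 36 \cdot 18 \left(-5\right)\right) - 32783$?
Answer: $-29627$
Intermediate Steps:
$\left(-84 - 36 \cdot 18 \left(-5\right)\right) - 32783 = \left(-84 - -3240\right) - 32783 = \left(-84 + 3240\right) - 32783 = 3156 - 32783 = -29627$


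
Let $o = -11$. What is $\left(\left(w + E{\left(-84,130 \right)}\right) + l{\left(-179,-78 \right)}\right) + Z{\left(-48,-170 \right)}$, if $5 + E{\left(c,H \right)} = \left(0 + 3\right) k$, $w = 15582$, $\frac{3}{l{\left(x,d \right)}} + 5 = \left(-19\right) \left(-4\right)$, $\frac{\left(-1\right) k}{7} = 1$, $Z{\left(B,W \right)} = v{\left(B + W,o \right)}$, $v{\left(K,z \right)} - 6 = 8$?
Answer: $\frac{1105473}{71} \approx 15570.0$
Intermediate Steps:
$v{\left(K,z \right)} = 14$ ($v{\left(K,z \right)} = 6 + 8 = 14$)
$Z{\left(B,W \right)} = 14$
$k = -7$ ($k = \left(-7\right) 1 = -7$)
$l{\left(x,d \right)} = \frac{3}{71}$ ($l{\left(x,d \right)} = \frac{3}{-5 - -76} = \frac{3}{-5 + 76} = \frac{3}{71}$)
$E{\left(c,H \right)} = -26$ ($E{\left(c,H \right)} = -5 + \left(0 + 3\right) \left(-7\right) = -5 + 3 \left(-7\right) = -5 - 21 = -26$)
$\left(\left(w + E{\left(-84,130 \right)}\right) + l{\left(-179,-78 \right)}\right) + Z{\left(-48,-170 \right)} = \left(\left(15582 - 26\right) + \frac{3}{71}\right) + 14 = \left(15556 + \frac{3}{71}\right) + 14 = \frac{1104479}{71} + 14 = \frac{1105473}{71}$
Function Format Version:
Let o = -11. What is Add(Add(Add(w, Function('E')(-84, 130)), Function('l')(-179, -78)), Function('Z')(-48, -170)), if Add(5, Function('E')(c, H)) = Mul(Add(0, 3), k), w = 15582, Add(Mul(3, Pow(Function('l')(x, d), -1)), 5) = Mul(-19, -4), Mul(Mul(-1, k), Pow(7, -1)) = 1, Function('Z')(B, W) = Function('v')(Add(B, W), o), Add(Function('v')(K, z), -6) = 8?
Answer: Rational(1105473, 71) ≈ 15570.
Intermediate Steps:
Function('v')(K, z) = 14 (Function('v')(K, z) = Add(6, 8) = 14)
Function('Z')(B, W) = 14
k = -7 (k = Mul(-7, 1) = -7)
Function('l')(x, d) = Rational(3, 71) (Function('l')(x, d) = Mul(3, Pow(Add(-5, Mul(-19, -4)), -1)) = Mul(3, Pow(Add(-5, 76), -1)) = Mul(3, Pow(71, -1)) = Mul(3, Rational(1, 71)) = Rational(3, 71))
Function('E')(c, H) = -26 (Function('E')(c, H) = Add(-5, Mul(Add(0, 3), -7)) = Add(-5, Mul(3, -7)) = Add(-5, -21) = -26)
Add(Add(Add(w, Function('E')(-84, 130)), Function('l')(-179, -78)), Function('Z')(-48, -170)) = Add(Add(Add(15582, -26), Rational(3, 71)), 14) = Add(Add(15556, Rational(3, 71)), 14) = Add(Rational(1104479, 71), 14) = Rational(1105473, 71)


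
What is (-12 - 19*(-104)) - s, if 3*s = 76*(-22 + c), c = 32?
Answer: 5132/3 ≈ 1710.7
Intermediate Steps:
s = 760/3 (s = (76*(-22 + 32))/3 = (76*10)/3 = (⅓)*760 = 760/3 ≈ 253.33)
(-12 - 19*(-104)) - s = (-12 - 19*(-104)) - 1*760/3 = (-12 + 1976) - 760/3 = 1964 - 760/3 = 5132/3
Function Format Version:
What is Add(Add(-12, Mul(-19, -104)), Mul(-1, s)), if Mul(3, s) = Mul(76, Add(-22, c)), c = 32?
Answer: Rational(5132, 3) ≈ 1710.7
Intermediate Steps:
s = Rational(760, 3) (s = Mul(Rational(1, 3), Mul(76, Add(-22, 32))) = Mul(Rational(1, 3), Mul(76, 10)) = Mul(Rational(1, 3), 760) = Rational(760, 3) ≈ 253.33)
Add(Add(-12, Mul(-19, -104)), Mul(-1, s)) = Add(Add(-12, Mul(-19, -104)), Mul(-1, Rational(760, 3))) = Add(Add(-12, 1976), Rational(-760, 3)) = Add(1964, Rational(-760, 3)) = Rational(5132, 3)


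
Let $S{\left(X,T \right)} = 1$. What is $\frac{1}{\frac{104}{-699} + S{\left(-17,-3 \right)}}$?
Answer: $\frac{699}{595} \approx 1.1748$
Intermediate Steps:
$\frac{1}{\frac{104}{-699} + S{\left(-17,-3 \right)}} = \frac{1}{\frac{104}{-699} + 1} = \frac{1}{104 \left(- \frac{1}{699}\right) + 1} = \frac{1}{- \frac{104}{699} + 1} = \frac{1}{\frac{595}{699}} = \frac{699}{595}$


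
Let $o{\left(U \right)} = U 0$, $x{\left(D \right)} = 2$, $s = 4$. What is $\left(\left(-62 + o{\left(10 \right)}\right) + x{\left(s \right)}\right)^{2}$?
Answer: $3600$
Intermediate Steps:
$o{\left(U \right)} = 0$
$\left(\left(-62 + o{\left(10 \right)}\right) + x{\left(s \right)}\right)^{2} = \left(\left(-62 + 0\right) + 2\right)^{2} = \left(-62 + 2\right)^{2} = \left(-60\right)^{2} = 3600$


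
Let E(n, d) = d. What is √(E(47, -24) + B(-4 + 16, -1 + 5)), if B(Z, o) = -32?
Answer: 2*I*√14 ≈ 7.4833*I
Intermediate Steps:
√(E(47, -24) + B(-4 + 16, -1 + 5)) = √(-24 - 32) = √(-56) = 2*I*√14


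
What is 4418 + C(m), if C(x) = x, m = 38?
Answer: 4456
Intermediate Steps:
4418 + C(m) = 4418 + 38 = 4456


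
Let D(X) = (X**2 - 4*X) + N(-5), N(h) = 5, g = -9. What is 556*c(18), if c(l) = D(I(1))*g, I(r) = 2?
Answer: -5004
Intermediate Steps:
D(X) = 5 + X**2 - 4*X (D(X) = (X**2 - 4*X) + 5 = 5 + X**2 - 4*X)
c(l) = -9 (c(l) = (5 + 2**2 - 4*2)*(-9) = (5 + 4 - 8)*(-9) = 1*(-9) = -9)
556*c(18) = 556*(-9) = -5004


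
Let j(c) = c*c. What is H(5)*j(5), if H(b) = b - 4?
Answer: 25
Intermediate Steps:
j(c) = c²
H(b) = -4 + b
H(5)*j(5) = (-4 + 5)*5² = 1*25 = 25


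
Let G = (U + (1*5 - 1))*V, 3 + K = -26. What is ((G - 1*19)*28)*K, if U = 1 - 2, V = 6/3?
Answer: 10556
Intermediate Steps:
K = -29 (K = -3 - 26 = -29)
V = 2 (V = 6*(⅓) = 2)
U = -1
G = 6 (G = (-1 + (1*5 - 1))*2 = (-1 + (5 - 1))*2 = (-1 + 4)*2 = 3*2 = 6)
((G - 1*19)*28)*K = ((6 - 1*19)*28)*(-29) = ((6 - 19)*28)*(-29) = -13*28*(-29) = -364*(-29) = 10556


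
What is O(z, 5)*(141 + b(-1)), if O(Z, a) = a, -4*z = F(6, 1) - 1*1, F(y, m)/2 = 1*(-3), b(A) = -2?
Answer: 695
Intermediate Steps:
F(y, m) = -6 (F(y, m) = 2*(1*(-3)) = 2*(-3) = -6)
z = 7/4 (z = -(-6 - 1*1)/4 = -(-6 - 1)/4 = -¼*(-7) = 7/4 ≈ 1.7500)
O(z, 5)*(141 + b(-1)) = 5*(141 - 2) = 5*139 = 695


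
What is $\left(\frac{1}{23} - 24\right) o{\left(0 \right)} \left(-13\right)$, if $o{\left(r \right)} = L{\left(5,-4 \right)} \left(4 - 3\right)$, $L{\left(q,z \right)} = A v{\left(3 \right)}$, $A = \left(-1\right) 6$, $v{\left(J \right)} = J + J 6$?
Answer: $- \frac{902538}{23} \approx -39241.0$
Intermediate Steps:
$v{\left(J \right)} = 7 J$ ($v{\left(J \right)} = J + 6 J = 7 J$)
$A = -6$
$L{\left(q,z \right)} = -126$ ($L{\left(q,z \right)} = - 6 \cdot 7 \cdot 3 = \left(-6\right) 21 = -126$)
$o{\left(r \right)} = -126$ ($o{\left(r \right)} = - 126 \left(4 - 3\right) = \left(-126\right) 1 = -126$)
$\left(\frac{1}{23} - 24\right) o{\left(0 \right)} \left(-13\right) = \left(\frac{1}{23} - 24\right) \left(-126\right) \left(-13\right) = \left(- \frac{551}{23}\right) \left(-126\right) \left(-13\right) = \frac{69426}{23} \left(-13\right) = - \frac{902538}{23}$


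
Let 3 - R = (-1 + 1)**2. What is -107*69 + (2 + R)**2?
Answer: -7358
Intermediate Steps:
R = 3 (R = 3 - (-1 + 1)**2 = 3 - 1*0**2 = 3 - 1*0 = 3 + 0 = 3)
-107*69 + (2 + R)**2 = -107*69 + (2 + 3)**2 = -7383 + 5**2 = -7383 + 25 = -7358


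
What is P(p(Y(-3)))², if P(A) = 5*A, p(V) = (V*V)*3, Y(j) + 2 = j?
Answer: 140625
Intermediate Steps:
Y(j) = -2 + j
p(V) = 3*V² (p(V) = V²*3 = 3*V²)
P(p(Y(-3)))² = (5*(3*(-2 - 3)²))² = (5*(3*(-5)²))² = (5*(3*25))² = (5*75)² = 375² = 140625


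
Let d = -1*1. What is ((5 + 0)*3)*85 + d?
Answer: 1274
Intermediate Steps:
d = -1
((5 + 0)*3)*85 + d = ((5 + 0)*3)*85 - 1 = (5*3)*85 - 1 = 15*85 - 1 = 1275 - 1 = 1274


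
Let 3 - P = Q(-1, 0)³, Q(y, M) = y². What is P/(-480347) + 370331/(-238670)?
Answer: -177887862197/114644418490 ≈ -1.5516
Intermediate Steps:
P = 2 (P = 3 - ((-1)²)³ = 3 - 1*1³ = 3 - 1*1 = 3 - 1 = 2)
P/(-480347) + 370331/(-238670) = 2/(-480347) + 370331/(-238670) = 2*(-1/480347) + 370331*(-1/238670) = -2/480347 - 370331/238670 = -177887862197/114644418490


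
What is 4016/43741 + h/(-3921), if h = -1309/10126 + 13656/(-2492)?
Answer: 1215494665033/13035672086766 ≈ 0.093244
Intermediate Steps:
h = -35385671/6308498 (h = -1309*1/10126 + 13656*(-1/2492) = -1309/10126 - 3414/623 = -35385671/6308498 ≈ -5.6092)
4016/43741 + h/(-3921) = 4016/43741 - 35385671/6308498/(-3921) = 4016*(1/43741) - 35385671/6308498*(-1/3921) = 4016/43741 + 35385671/24735620658 = 1215494665033/13035672086766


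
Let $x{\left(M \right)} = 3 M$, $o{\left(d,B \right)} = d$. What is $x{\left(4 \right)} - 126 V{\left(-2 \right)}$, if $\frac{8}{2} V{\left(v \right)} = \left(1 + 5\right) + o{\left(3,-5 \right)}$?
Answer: $- \frac{543}{2} \approx -271.5$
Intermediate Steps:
$V{\left(v \right)} = \frac{9}{4}$ ($V{\left(v \right)} = \frac{\left(1 + 5\right) + 3}{4} = \frac{6 + 3}{4} = \frac{1}{4} \cdot 9 = \frac{9}{4}$)
$x{\left(4 \right)} - 126 V{\left(-2 \right)} = 3 \cdot 4 - \frac{567}{2} = 12 - \frac{567}{2} = - \frac{543}{2}$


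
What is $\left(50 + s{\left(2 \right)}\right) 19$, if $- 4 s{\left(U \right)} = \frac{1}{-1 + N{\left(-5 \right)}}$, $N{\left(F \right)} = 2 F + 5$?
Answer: $\frac{22819}{24} \approx 950.79$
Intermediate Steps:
$N{\left(F \right)} = 5 + 2 F$
$s{\left(U \right)} = \frac{1}{24}$ ($s{\left(U \right)} = - \frac{1}{4 \left(-1 + \left(5 + 2 \left(-5\right)\right)\right)} = - \frac{1}{4 \left(-1 + \left(5 - 10\right)\right)} = - \frac{1}{4 \left(-1 - 5\right)} = - \frac{1}{4 \left(-6\right)} = \left(- \frac{1}{4}\right) \left(- \frac{1}{6}\right) = \frac{1}{24}$)
$\left(50 + s{\left(2 \right)}\right) 19 = \left(50 + \frac{1}{24}\right) 19 = \frac{1201}{24} \cdot 19 = \frac{22819}{24}$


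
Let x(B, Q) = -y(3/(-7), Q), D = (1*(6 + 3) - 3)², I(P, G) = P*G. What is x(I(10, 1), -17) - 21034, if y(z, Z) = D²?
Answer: -22330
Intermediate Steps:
I(P, G) = G*P
D = 36 (D = (1*9 - 3)² = (9 - 3)² = 6² = 36)
y(z, Z) = 1296 (y(z, Z) = 36² = 1296)
x(B, Q) = -1296 (x(B, Q) = -1*1296 = -1296)
x(I(10, 1), -17) - 21034 = -1296 - 21034 = -22330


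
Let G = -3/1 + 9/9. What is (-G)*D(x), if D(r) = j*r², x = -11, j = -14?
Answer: -3388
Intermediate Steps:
D(r) = -14*r²
G = -2 (G = -3*1 + 9*(⅑) = -3 + 1 = -2)
(-G)*D(x) = (-1*(-2))*(-14*(-11)²) = 2*(-14*121) = 2*(-1694) = -3388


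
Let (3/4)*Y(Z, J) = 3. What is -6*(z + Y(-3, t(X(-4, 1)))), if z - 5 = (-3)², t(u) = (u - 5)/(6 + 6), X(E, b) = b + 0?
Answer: -108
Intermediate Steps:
X(E, b) = b
t(u) = -5/12 + u/12 (t(u) = (-5 + u)/12 = (-5 + u)*(1/12) = -5/12 + u/12)
Y(Z, J) = 4 (Y(Z, J) = (4/3)*3 = 4)
z = 14 (z = 5 + (-3)² = 5 + 9 = 14)
-6*(z + Y(-3, t(X(-4, 1)))) = -6*(14 + 4) = -6*18 = -108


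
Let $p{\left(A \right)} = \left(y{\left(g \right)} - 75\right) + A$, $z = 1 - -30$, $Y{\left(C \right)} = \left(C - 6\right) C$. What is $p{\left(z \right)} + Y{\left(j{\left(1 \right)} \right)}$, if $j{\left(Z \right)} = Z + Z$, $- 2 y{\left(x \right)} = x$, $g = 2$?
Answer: $-53$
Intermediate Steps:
$y{\left(x \right)} = - \frac{x}{2}$
$j{\left(Z \right)} = 2 Z$
$Y{\left(C \right)} = C \left(-6 + C\right)$ ($Y{\left(C \right)} = \left(-6 + C\right) C = C \left(-6 + C\right)$)
$z = 31$ ($z = 1 + 30 = 31$)
$p{\left(A \right)} = -76 + A$ ($p{\left(A \right)} = \left(\left(- \frac{1}{2}\right) 2 - 75\right) + A = \left(-1 - 75\right) + A = -76 + A$)
$p{\left(z \right)} + Y{\left(j{\left(1 \right)} \right)} = \left(-76 + 31\right) + 2 \cdot 1 \left(-6 + 2 \cdot 1\right) = -45 + 2 \left(-6 + 2\right) = -45 + 2 \left(-4\right) = -45 - 8 = -53$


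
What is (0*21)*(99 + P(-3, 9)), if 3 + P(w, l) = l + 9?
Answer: 0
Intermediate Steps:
P(w, l) = 6 + l (P(w, l) = -3 + (l + 9) = -3 + (9 + l) = 6 + l)
(0*21)*(99 + P(-3, 9)) = (0*21)*(99 + (6 + 9)) = 0*(99 + 15) = 0*114 = 0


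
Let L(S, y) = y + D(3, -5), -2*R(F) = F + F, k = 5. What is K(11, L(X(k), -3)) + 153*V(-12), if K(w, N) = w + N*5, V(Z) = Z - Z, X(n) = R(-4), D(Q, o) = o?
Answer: -29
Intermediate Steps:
R(F) = -F (R(F) = -(F + F)/2 = -F)
X(n) = 4 (X(n) = -1*(-4) = 4)
V(Z) = 0
L(S, y) = -5 + y (L(S, y) = y - 5 = -5 + y)
K(w, N) = w + 5*N
K(11, L(X(k), -3)) + 153*V(-12) = (11 + 5*(-5 - 3)) + 153*0 = (11 + 5*(-8)) + 0 = (11 - 40) + 0 = -29 + 0 = -29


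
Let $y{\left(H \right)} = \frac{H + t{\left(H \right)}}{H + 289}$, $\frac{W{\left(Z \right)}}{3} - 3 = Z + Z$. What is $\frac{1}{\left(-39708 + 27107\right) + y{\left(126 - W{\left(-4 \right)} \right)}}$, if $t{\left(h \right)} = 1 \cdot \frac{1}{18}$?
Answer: $- \frac{7740}{97529201} \approx -7.9361 \cdot 10^{-5}$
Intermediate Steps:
$t{\left(h \right)} = \frac{1}{18}$ ($t{\left(h \right)} = 1 \cdot \frac{1}{18} = \frac{1}{18}$)
$W{\left(Z \right)} = 9 + 6 Z$ ($W{\left(Z \right)} = 9 + 3 \left(Z + Z\right) = 9 + 3 \cdot 2 Z = 9 + 6 Z$)
$y{\left(H \right)} = \frac{\frac{1}{18} + H}{289 + H}$ ($y{\left(H \right)} = \frac{H + \frac{1}{18}}{H + 289} = \frac{\frac{1}{18} + H}{289 + H}$)
$\frac{1}{\left(-39708 + 27107\right) + y{\left(126 - W{\left(-4 \right)} \right)}} = \frac{1}{\left(-39708 + 27107\right) + \frac{\frac{1}{18} + \left(126 - \left(9 + 6 \left(-4\right)\right)\right)}{289 + \left(126 - \left(9 + 6 \left(-4\right)\right)\right)}} = \frac{1}{-12601 + \frac{\frac{1}{18} + \left(126 - \left(9 - 24\right)\right)}{289 + \left(126 - \left(9 - 24\right)\right)}} = \frac{1}{-12601 + \frac{\frac{1}{18} + \left(126 - -15\right)}{289 + \left(126 - -15\right)}} = \frac{1}{-12601 + \frac{\frac{1}{18} + \left(126 + 15\right)}{289 + \left(126 + 15\right)}} = \frac{1}{-12601 + \frac{\frac{1}{18} + 141}{289 + 141}} = \frac{1}{-12601 + \frac{1}{430} \cdot \frac{2539}{18}} = \frac{1}{-12601 + \frac{2539}{7740}} = \frac{1}{- \frac{97529201}{7740}} = - \frac{7740}{97529201}$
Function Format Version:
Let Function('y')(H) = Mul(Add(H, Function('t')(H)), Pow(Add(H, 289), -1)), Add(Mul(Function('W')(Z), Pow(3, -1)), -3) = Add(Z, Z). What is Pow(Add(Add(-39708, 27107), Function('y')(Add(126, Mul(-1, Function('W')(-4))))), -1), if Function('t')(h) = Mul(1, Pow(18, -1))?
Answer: Rational(-7740, 97529201) ≈ -7.9361e-5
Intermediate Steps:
Function('t')(h) = Rational(1, 18) (Function('t')(h) = Mul(1, Rational(1, 18)) = Rational(1, 18))
Function('W')(Z) = Add(9, Mul(6, Z)) (Function('W')(Z) = Add(9, Mul(3, Add(Z, Z))) = Add(9, Mul(3, Mul(2, Z))) = Add(9, Mul(6, Z)))
Function('y')(H) = Mul(Pow(Add(289, H), -1), Add(Rational(1, 18), H)) (Function('y')(H) = Mul(Add(H, Rational(1, 18)), Pow(Add(H, 289), -1)) = Mul(Add(Rational(1, 18), H), Pow(Add(289, H), -1)) = Mul(Pow(Add(289, H), -1), Add(Rational(1, 18), H)))
Pow(Add(Add(-39708, 27107), Function('y')(Add(126, Mul(-1, Function('W')(-4))))), -1) = Pow(Add(Add(-39708, 27107), Mul(Pow(Add(289, Add(126, Mul(-1, Add(9, Mul(6, -4))))), -1), Add(Rational(1, 18), Add(126, Mul(-1, Add(9, Mul(6, -4))))))), -1) = Pow(Add(-12601, Mul(Pow(Add(289, Add(126, Mul(-1, Add(9, -24)))), -1), Add(Rational(1, 18), Add(126, Mul(-1, Add(9, -24)))))), -1) = Pow(Add(-12601, Mul(Pow(Add(289, Add(126, Mul(-1, -15))), -1), Add(Rational(1, 18), Add(126, Mul(-1, -15))))), -1) = Pow(Add(-12601, Mul(Pow(Add(289, Add(126, 15)), -1), Add(Rational(1, 18), Add(126, 15)))), -1) = Pow(Add(-12601, Mul(Pow(Add(289, 141), -1), Add(Rational(1, 18), 141))), -1) = Pow(Add(-12601, Mul(Pow(430, -1), Rational(2539, 18))), -1) = Pow(Add(-12601, Mul(Rational(1, 430), Rational(2539, 18))), -1) = Pow(Add(-12601, Rational(2539, 7740)), -1) = Pow(Rational(-97529201, 7740), -1) = Rational(-7740, 97529201)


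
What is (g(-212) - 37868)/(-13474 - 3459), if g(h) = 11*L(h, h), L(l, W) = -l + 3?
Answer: 35503/16933 ≈ 2.0967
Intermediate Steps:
L(l, W) = 3 - l
g(h) = 33 - 11*h (g(h) = 11*(3 - h) = 33 - 11*h)
(g(-212) - 37868)/(-13474 - 3459) = ((33 - 11*(-212)) - 37868)/(-13474 - 3459) = ((33 + 2332) - 37868)/(-16933) = (2365 - 37868)*(-1/16933) = -35503*(-1/16933) = 35503/16933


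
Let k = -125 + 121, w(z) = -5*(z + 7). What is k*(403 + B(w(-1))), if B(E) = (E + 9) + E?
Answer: -1408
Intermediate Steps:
w(z) = -35 - 5*z (w(z) = -5*(7 + z) = -35 - 5*z)
B(E) = 9 + 2*E (B(E) = (9 + E) + E = 9 + 2*E)
k = -4
k*(403 + B(w(-1))) = -4*(403 + (9 + 2*(-35 - 5*(-1)))) = -4*(403 + (9 + 2*(-35 + 5))) = -4*(403 + (9 + 2*(-30))) = -4*(403 + (9 - 60)) = -4*(403 - 51) = -4*352 = -1408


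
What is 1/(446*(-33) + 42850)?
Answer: 1/28132 ≈ 3.5547e-5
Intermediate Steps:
1/(446*(-33) + 42850) = 1/(-14718 + 42850) = 1/28132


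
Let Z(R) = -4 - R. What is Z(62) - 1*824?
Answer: -890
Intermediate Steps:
Z(62) - 1*824 = (-4 - 1*62) - 1*824 = (-4 - 62) - 824 = -66 - 824 = -890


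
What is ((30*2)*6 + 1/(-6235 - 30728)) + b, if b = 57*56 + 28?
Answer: 132327539/36963 ≈ 3580.0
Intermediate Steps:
b = 3220 (b = 3192 + 28 = 3220)
((30*2)*6 + 1/(-6235 - 30728)) + b = ((30*2)*6 + 1/(-6235 - 30728)) + 3220 = (60*6 + 1/(-36963)) + 3220 = (360 - 1/36963) + 3220 = 13306679/36963 + 3220 = 132327539/36963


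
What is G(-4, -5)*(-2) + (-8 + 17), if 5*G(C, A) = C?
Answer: 53/5 ≈ 10.600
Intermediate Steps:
G(C, A) = C/5
G(-4, -5)*(-2) + (-8 + 17) = ((⅕)*(-4))*(-2) + (-8 + 17) = -⅘*(-2) + 9 = 8/5 + 9 = 53/5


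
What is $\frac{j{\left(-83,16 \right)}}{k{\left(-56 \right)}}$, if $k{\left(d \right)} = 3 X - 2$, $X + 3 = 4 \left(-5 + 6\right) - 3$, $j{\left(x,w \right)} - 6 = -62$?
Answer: $7$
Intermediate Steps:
$j{\left(x,w \right)} = -56$ ($j{\left(x,w \right)} = 6 - 62 = -56$)
$X = -2$ ($X = -3 - \left(3 - 4 \left(-5 + 6\right)\right) = -3 + \left(4 \cdot 1 - 3\right) = -3 + \left(4 - 3\right) = -3 + 1 = -2$)
$k{\left(d \right)} = -8$ ($k{\left(d \right)} = 3 \left(-2\right) - 2 = -6 - 2 = -8$)
$\frac{j{\left(-83,16 \right)}}{k{\left(-56 \right)}} = - \frac{56}{-8} = \left(-56\right) \left(- \frac{1}{8}\right) = 7$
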